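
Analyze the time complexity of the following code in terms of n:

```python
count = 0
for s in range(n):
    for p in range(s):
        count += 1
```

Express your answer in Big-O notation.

Each loop level contributes: n × n. Multiplying the contributions gives O(n^2).

Answer: O(n^2)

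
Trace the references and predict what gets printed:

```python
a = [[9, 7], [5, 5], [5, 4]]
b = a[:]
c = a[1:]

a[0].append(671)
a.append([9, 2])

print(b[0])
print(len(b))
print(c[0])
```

Key concept: slice with nested mutation.
Step by step:
`a = [[9, 7], [5, 5], [5, 4]]` → a = [[9, 7], [5, 5], [5, 4]]
`b = a[:]` → b = [[9, 7], [5, 5], [5, 4]]
`c = a[1:]` → c = [[5, 5], [5, 4]]
`a[0].append(671)` → a = [[9, 7, 671], [5, 5], [5, 4]]; b = [[9, 7, 671], [5, 5], [5, 4]]
`a.append([9, 2])` → a = [[9, 7, 671], [5, 5], [5, 4], [9, 2]]
`print(b[0])` → prints [9, 7, 671]
`print(len(b))` → prints 3
`print(c[0])` → prints [5, 5]

Answer:
[9, 7, 671]
3
[5, 5]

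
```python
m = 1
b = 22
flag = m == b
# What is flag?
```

Trace:
`m = 1` → m = 1
`b = 22` → b = 22
`flag = m == b` → flag = False
So flag = False

Answer: False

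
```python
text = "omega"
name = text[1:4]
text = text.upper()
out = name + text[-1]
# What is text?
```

Trace:
`text = "omega"` → text = 'omega'
`name = text[1:4]` → name = 'meg'
`text = text.upper()` → text = 'OMEGA'
`out = name + text[-1]` → out = 'megA'
So text = 'OMEGA'

Answer: 'OMEGA'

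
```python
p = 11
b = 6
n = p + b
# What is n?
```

Trace:
`p = 11` → p = 11
`b = 6` → b = 6
`n = p + b` → n = 17
So n = 17

Answer: 17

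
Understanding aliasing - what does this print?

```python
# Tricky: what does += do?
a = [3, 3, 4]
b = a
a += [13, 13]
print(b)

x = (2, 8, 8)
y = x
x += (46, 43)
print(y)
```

Key concept: += behavior differs for mutable vs immutable.
Step by step:
`a = [3, 3, 4]` → a = [3, 3, 4]
`b = a` → b = [3, 3, 4] (same object as a)
`a += [13, 13]` → a = [3, 3, 4, 13, 13] (same object as b); b = [3, 3, 4, 13, 13] (same object as a)
`print(b)` → prints [3, 3, 4, 13, 13]
`x = (2, 8, 8)` → x = (2, 8, 8)
`y = x` → y = (2, 8, 8)
`x += (46, 43)` → x = (2, 8, 8, 46, 43)
`print(y)` → prints (2, 8, 8)

Answer:
[3, 3, 4, 13, 13]
(2, 8, 8)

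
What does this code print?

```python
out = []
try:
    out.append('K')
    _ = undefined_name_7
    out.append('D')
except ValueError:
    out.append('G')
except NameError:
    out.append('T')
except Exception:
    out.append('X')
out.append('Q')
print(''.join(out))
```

Execution trace: 'K' (try body) → 'T' (except NameError) → 'Q' (after the try/except). Output: KTQ

Answer: KTQ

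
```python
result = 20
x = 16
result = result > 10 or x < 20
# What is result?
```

Trace:
`result = 20` → result = 20
`x = 16` → x = 16
`result = result > 10 or x < 20` → result = True
So result = True

Answer: True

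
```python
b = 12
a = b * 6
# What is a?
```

Trace:
`b = 12` → b = 12
`a = b * 6` → a = 72
So a = 72

Answer: 72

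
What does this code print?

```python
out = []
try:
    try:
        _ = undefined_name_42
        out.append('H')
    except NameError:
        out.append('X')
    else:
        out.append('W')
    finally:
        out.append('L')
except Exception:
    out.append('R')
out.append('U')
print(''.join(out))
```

Execution trace: 'X' (inner except NameError) → 'L' (inner finally) → 'U' (after the try/except). Output: XLU

Answer: XLU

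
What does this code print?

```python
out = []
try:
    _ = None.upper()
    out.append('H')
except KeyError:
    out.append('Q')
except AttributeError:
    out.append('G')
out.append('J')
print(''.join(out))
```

Execution trace: 'G' (except AttributeError) → 'J' (after the try/except). Output: GJ

Answer: GJ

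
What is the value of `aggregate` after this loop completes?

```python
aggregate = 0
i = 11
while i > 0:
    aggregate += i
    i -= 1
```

Sum 11 down to 1
`aggregate` takes the values: 0 → 11 → 21 → 30 → 38 → 45 → 51 → 56 → 60 → 63 → 65 → 66

Answer: 66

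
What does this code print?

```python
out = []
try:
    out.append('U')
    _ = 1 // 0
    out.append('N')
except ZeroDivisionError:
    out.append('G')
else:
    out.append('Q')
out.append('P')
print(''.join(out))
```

Execution trace: 'U' (try body) → 'G' (except ZeroDivisionError) → 'P' (after the try/except). Output: UGP

Answer: UGP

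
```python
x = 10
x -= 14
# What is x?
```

Trace:
`x = 10` → x = 10
`x -= 14` → x = -4
So x = -4

Answer: -4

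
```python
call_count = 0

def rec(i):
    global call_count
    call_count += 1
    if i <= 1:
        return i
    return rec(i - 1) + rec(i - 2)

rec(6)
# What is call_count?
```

Calls(i) = 1 + Calls(i-1) + Calls(i-2); Calls(0)=Calls(1)=1. For i=6 this gives 25.

Answer: 25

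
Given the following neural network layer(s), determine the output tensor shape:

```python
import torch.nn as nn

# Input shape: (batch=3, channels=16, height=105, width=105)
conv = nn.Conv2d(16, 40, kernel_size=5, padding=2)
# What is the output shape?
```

Input: (3, 16, 105, 105) -> Output: (3, 40, 105, 105)

Answer: (3, 40, 105, 105)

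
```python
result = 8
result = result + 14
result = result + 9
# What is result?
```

Trace:
`result = 8` → result = 8
`result = result + 14` → result = 22
`result = result + 9` → result = 31
So result = 31

Answer: 31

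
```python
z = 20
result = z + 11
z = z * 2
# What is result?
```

Trace:
`z = 20` → z = 20
`result = z + 11` → result = 31
`z = z * 2` → z = 40
So result = 31

Answer: 31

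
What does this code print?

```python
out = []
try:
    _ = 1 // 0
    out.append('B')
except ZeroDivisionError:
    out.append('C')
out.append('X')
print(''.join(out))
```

Execution trace: 'C' (except ZeroDivisionError) → 'X' (after the try/except). Output: CX

Answer: CX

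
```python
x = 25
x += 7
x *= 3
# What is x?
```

Trace:
`x = 25` → x = 25
`x += 7` → x = 32
`x *= 3` → x = 96
So x = 96

Answer: 96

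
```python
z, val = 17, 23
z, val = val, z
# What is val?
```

Trace:
`z, val = 17, 23` → z = 17; val = 23
`z, val = val, z` → z = 23; val = 17
So val = 17

Answer: 17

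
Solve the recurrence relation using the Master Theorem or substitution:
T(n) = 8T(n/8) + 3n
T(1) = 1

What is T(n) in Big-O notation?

By Master Theorem: a=8, b=8, f(n)=3n. Since log_8(8) = 1 and f(n) = Θ(n^1), Case 2 applies. T(n) = O(n log n).

Answer: O(n log n)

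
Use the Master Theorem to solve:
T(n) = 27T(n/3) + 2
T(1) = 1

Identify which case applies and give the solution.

a=27, b=3, f(n)=2. log_3(27) = 3. Since c=0 < 3, Case 1 applies: T(n) = Θ(n^log_b(a)) = O(n^3).

Answer: O(n^3) - Case 1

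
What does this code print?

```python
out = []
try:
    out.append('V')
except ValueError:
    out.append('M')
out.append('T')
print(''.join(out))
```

Execution trace: 'V' (try body, no exception) → 'T' (after the try/except). Output: VT

Answer: VT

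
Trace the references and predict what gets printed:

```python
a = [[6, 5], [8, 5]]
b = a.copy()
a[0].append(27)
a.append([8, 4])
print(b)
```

Key concept: shallow copy with nested lists.
Step by step:
`a = [[6, 5], [8, 5]]` → a = [[6, 5], [8, 5]]
`b = a.copy()` → b = [[6, 5], [8, 5]]
`a[0].append(27)` → a = [[6, 5, 27], [8, 5]]; b = [[6, 5, 27], [8, 5]]
`a.append([8, 4])` → a = [[6, 5, 27], [8, 5], [8, 4]]
`print(b)` → prints [[6, 5, 27], [8, 5]]

Answer: [[6, 5, 27], [8, 5]]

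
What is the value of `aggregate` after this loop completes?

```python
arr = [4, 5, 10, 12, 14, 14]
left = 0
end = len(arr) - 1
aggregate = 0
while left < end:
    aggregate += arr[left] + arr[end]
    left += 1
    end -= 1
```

Sum of pairs from ends
`aggregate` takes the values: 0 → 18 → 37 → 59

Answer: 59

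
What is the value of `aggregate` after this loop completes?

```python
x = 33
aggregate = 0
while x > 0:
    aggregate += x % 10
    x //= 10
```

Sum digits of 33
`aggregate` takes the values: 0 → 3 → 6

Answer: 6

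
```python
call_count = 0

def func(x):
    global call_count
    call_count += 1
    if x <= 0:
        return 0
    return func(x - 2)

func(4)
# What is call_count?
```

Linear recursion stepping by 2: 3 calls from x=4 down to ≤0.

Answer: 3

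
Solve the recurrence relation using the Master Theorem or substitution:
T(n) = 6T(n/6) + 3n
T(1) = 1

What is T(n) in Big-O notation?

By Master Theorem: a=6, b=6, f(n)=3n. Since log_6(6) = 1 and f(n) = Θ(n^1), Case 2 applies. T(n) = O(n log n).

Answer: O(n log n)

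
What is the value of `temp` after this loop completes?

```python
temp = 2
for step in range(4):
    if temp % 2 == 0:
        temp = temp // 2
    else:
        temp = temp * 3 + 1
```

Collatz-style transformation from 2
`temp` takes the values: 2 → 1 → 4 → 2 → 1

Answer: 1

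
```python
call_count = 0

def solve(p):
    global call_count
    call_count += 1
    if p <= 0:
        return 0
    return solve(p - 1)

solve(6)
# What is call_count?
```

Linear recursion stepping by 1: 7 calls from p=6 down to ≤0.

Answer: 7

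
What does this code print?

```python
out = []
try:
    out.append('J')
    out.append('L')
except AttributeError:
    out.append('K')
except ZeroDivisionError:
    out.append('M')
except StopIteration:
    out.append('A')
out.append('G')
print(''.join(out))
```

Execution trace: 'J' (try body) → 'L' (try body, no exception) → 'G' (after the try/except). Output: JLG

Answer: JLG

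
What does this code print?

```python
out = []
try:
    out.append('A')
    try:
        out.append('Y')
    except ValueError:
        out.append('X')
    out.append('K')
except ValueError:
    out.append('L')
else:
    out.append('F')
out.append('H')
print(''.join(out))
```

Execution trace: 'A' (try body) → 'Y' (inner try body, no exception) → 'K' (try body, no exception) → 'F' (else) → 'H' (after the try/except). Output: AYKFH

Answer: AYKFH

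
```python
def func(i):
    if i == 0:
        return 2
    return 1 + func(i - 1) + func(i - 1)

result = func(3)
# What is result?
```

func(i) = 1 + 2·func(i-1), func(0)=2. Closed form: (2+1)·2^3 - 1 = 23.

Answer: 23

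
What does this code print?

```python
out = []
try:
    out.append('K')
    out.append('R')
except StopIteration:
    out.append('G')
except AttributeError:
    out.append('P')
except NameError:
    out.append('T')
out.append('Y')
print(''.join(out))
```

Execution trace: 'K' (try body) → 'R' (try body, no exception) → 'Y' (after the try/except). Output: KRY

Answer: KRY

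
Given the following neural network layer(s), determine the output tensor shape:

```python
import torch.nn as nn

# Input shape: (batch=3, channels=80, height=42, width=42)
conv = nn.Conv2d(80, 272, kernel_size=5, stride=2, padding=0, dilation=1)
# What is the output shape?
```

Input: (3, 80, 42, 42) -> Output: (3, 272, 19, 19)

Answer: (3, 272, 19, 19)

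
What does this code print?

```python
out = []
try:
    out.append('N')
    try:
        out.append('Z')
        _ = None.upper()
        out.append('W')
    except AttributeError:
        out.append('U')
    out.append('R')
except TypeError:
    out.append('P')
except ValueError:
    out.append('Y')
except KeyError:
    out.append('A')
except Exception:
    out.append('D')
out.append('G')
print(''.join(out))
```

Execution trace: 'N' (try body) → 'Z' (inner try body) → 'U' (inner except AttributeError) → 'R' (try body, no exception) → 'G' (after the try/except). Output: NZURG

Answer: NZURG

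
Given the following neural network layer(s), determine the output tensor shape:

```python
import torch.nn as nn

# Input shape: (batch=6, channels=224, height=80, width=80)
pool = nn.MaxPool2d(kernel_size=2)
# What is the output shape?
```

Input: (6, 224, 80, 80) -> Output: (6, 224, 40, 40)

Answer: (6, 224, 40, 40)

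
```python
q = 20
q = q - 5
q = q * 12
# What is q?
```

Trace:
`q = 20` → q = 20
`q = q - 5` → q = 15
`q = q * 12` → q = 180
So q = 180

Answer: 180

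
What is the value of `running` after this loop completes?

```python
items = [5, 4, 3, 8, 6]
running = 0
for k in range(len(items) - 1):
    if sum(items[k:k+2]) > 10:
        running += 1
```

Count windows with sum > 10
`running` takes the values: 0 → 1 → 2

Answer: 2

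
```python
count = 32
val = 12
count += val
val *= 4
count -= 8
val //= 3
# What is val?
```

Trace:
`count = 32` → count = 32
`val = 12` → val = 12
`count += val` → count = 44
`val *= 4` → val = 48
`count -= 8` → count = 36
`val //= 3` → val = 16
So val = 16

Answer: 16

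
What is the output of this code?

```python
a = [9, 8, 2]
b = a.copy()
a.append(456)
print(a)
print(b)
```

Key concept: list.copy() creates independent copy.
Step by step:
`a = [9, 8, 2]` → a = [9, 8, 2]
`b = a.copy()` → b = [9, 8, 2]
`a.append(456)` → a = [9, 8, 2, 456]
`print(a)` → prints [9, 8, 2, 456]
`print(b)` → prints [9, 8, 2]

Answer:
[9, 8, 2, 456]
[9, 8, 2]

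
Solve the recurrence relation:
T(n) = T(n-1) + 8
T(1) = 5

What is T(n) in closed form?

Unrolling: T(n) = T(1) + 8·(n-1) = 5 + 8(n-1) = 8n - 3.

Answer: T(n) = 8n - 3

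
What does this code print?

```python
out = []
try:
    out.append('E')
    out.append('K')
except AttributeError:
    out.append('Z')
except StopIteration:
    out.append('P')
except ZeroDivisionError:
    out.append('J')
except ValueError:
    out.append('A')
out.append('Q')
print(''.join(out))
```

Execution trace: 'E' (try body) → 'K' (try body, no exception) → 'Q' (after the try/except). Output: EKQ

Answer: EKQ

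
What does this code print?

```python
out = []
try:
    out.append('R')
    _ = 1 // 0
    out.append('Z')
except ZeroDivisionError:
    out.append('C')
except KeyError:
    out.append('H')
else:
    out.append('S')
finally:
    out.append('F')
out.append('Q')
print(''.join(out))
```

Execution trace: 'R' (try body) → 'C' (except ZeroDivisionError) → 'F' (finally) → 'Q' (after the try/except). Output: RCFQ

Answer: RCFQ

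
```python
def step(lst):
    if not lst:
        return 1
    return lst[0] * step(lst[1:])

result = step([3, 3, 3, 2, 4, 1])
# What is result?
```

Product over [3, 3, 3, 2, 4, 1] = 3 * 3 * 3 * 2 * 4 * 1 = 216

Answer: 216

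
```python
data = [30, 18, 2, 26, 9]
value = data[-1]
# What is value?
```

Trace:
`data = [30, 18, 2, 26, 9]` → data = [30, 18, 2, 26, 9]
`value = data[-1]` → value = 9
So value = 9

Answer: 9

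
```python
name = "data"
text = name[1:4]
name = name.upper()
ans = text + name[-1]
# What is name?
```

Trace:
`name = "data"` → name = 'data'
`text = name[1:4]` → text = 'ata'
`name = name.upper()` → name = 'DATA'
`ans = text + name[-1]` → ans = 'ataA'
So name = 'DATA'

Answer: 'DATA'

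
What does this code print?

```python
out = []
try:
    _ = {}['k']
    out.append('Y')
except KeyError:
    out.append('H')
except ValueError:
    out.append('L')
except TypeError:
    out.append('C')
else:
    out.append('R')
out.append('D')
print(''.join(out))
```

Execution trace: 'H' (except KeyError) → 'D' (after the try/except). Output: HD

Answer: HD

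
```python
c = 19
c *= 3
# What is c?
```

Trace:
`c = 19` → c = 19
`c *= 3` → c = 57
So c = 57

Answer: 57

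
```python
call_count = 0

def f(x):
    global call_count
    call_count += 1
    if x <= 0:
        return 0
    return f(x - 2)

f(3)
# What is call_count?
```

Linear recursion stepping by 2: 3 calls from x=3 down to ≤0.

Answer: 3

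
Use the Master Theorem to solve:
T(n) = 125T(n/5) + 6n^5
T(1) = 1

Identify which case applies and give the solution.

a=125, b=5, f(n)=6n^5. log_5(125) = 3. Since c=5 > 3 and the regularity condition holds (125(n/5)^5 = (125/5^5)n^5 with 125/5^5 < 1), Case 3 applies: T(n) = Θ(f(n)) = O(n^5).

Answer: O(n^5) - Case 3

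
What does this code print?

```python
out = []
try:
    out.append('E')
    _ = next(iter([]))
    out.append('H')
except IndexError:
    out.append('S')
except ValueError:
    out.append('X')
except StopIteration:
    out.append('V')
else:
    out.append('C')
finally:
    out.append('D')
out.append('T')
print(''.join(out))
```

Execution trace: 'E' (try body) → 'V' (except StopIteration) → 'D' (finally) → 'T' (after the try/except). Output: EVDT

Answer: EVDT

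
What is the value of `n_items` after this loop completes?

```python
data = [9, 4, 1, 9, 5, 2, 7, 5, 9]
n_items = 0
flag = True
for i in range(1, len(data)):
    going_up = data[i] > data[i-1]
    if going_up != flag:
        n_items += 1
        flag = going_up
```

Count direction changes in [9, 4, 1, 9, 5, 2, 7, 5, 9]
`n_items` takes the values: 0 → 1 → 2 → 3 → 4 → 5 → 6

Answer: 6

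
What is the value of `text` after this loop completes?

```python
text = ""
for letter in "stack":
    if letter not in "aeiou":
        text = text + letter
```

Remove vowels from 'stack'
`text` takes the values: "" → "s" → "st" → "stc" → "stck"

Answer: "stck"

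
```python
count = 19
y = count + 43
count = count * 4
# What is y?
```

Trace:
`count = 19` → count = 19
`y = count + 43` → y = 62
`count = count * 4` → count = 76
So y = 62

Answer: 62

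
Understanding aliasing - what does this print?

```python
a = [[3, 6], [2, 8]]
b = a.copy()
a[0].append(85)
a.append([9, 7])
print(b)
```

Key concept: shallow copy with nested lists.
Step by step:
`a = [[3, 6], [2, 8]]` → a = [[3, 6], [2, 8]]
`b = a.copy()` → b = [[3, 6], [2, 8]]
`a[0].append(85)` → a = [[3, 6, 85], [2, 8]]; b = [[3, 6, 85], [2, 8]]
`a.append([9, 7])` → a = [[3, 6, 85], [2, 8], [9, 7]]
`print(b)` → prints [[3, 6, 85], [2, 8]]

Answer: [[3, 6, 85], [2, 8]]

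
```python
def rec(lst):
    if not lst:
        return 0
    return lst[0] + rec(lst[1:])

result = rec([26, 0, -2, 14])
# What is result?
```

26 + 0 + (-2) + 14 + 0 = 38

Answer: 38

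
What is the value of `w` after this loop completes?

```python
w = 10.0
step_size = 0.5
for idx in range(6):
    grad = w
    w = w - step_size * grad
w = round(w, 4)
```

Gradient descent: w = 10.0 * (1 - 0.5)^6
`w` takes the values: 10.0 → 5.0 → 2.5 → 1.25 → 0.625 → 0.3125 → 0.15625 → 0.1562

Answer: 0.1562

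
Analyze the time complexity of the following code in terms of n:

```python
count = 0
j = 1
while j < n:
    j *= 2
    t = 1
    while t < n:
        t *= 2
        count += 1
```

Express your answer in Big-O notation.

Each loop level contributes: log n × log n. Multiplying the contributions gives O(log² n).

Answer: O(log² n)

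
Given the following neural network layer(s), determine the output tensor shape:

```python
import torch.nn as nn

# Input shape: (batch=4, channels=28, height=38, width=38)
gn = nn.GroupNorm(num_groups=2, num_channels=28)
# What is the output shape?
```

Input: (4, 28, 38, 38) -> Output: (4, 28, 38, 38)

Answer: (4, 28, 38, 38)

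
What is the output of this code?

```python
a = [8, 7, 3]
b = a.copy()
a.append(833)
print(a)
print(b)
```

Key concept: list.copy() creates independent copy.
Step by step:
`a = [8, 7, 3]` → a = [8, 7, 3]
`b = a.copy()` → b = [8, 7, 3]
`a.append(833)` → a = [8, 7, 3, 833]
`print(a)` → prints [8, 7, 3, 833]
`print(b)` → prints [8, 7, 3]

Answer:
[8, 7, 3, 833]
[8, 7, 3]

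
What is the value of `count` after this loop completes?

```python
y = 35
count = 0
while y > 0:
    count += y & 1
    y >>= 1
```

Count set bits in 35 (binary: 0b100011)
`count` takes the values: 0 → 1 → 2 → 3

Answer: 3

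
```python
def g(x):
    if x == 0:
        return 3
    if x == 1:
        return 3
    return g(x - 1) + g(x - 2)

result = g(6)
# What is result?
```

Build up from base cases: g(0)=3, g(1)=3, g(2)=6, g(3)=9, g(4)=15, g(5)=24, g(6)=39

Answer: 39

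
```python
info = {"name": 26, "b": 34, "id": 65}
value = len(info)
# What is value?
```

Trace:
`info = {"name": 26, "b": 34, "id": 65}` → info = {'name': 26, 'b': 34, 'id': 65}
`value = len(info)` → value = 3
So value = 3

Answer: 3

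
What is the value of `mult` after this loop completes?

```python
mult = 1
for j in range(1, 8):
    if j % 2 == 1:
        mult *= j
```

Product of odd numbers 1 to 7
`mult` takes the values: 1 → 3 → 15 → 105

Answer: 105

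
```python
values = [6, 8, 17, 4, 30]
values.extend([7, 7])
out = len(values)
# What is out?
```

Trace:
`values = [6, 8, 17, 4, 30]` → values = [6, 8, 17, 4, 30]
`values.extend([7, 7])` → values = [6, 8, 17, 4, 30, 7, 7]
`out = len(values)` → out = 7
So out = 7

Answer: 7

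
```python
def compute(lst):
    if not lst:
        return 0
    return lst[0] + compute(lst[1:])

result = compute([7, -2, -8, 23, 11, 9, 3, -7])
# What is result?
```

7 + (-2) + (-8) + 23 + 11 + 9 + 3 + (-7) + 0 = 36

Answer: 36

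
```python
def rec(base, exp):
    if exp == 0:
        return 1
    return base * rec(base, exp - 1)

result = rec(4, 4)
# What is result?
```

rec(4, 4) = 4 * 4 * 4 * 4 = 256

Answer: 256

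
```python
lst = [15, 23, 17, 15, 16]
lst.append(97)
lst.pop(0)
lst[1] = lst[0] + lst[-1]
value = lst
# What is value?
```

Trace:
`lst = [15, 23, 17, 15, 16]` → lst = [15, 23, 17, 15, 16]
`lst.append(97)` → lst = [15, 23, 17, 15, 16, 97]
`lst.pop(0)` → lst = [23, 17, 15, 16, 97]
`lst[1] = lst[0] + lst[-1]` → lst = [23, 120, 15, 16, 97]
`value = lst` → value = [23, 120, 15, 16, 97]
So value = [23, 120, 15, 16, 97]

Answer: [23, 120, 15, 16, 97]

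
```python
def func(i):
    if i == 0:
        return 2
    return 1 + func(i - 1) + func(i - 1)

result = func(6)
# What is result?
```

func(i) = 1 + 2·func(i-1), func(0)=2. Closed form: (2+1)·2^6 - 1 = 191.

Answer: 191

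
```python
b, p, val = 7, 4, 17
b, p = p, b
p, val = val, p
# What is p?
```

Trace:
`b, p, val = 7, 4, 17` → b = 7; p = 4; val = 17
`b, p = p, b` → b = 4; p = 7
`p, val = val, p` → p = 17; val = 7
So p = 17

Answer: 17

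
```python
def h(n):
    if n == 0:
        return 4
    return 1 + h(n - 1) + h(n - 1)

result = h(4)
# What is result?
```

h(n) = 1 + 2·h(n-1), h(0)=4. Closed form: (4+1)·2^4 - 1 = 79.

Answer: 79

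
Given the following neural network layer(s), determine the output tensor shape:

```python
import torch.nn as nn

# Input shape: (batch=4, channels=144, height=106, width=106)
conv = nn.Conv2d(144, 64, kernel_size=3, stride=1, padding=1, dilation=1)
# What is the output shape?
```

Input: (4, 144, 106, 106) -> Output: (4, 64, 106, 106)

Answer: (4, 64, 106, 106)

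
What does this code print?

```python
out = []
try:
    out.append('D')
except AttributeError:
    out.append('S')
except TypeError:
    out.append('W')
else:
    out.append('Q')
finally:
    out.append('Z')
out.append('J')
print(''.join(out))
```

Execution trace: 'D' (try body, no exception) → 'Q' (else) → 'Z' (finally) → 'J' (after the try/except). Output: DQZJ

Answer: DQZJ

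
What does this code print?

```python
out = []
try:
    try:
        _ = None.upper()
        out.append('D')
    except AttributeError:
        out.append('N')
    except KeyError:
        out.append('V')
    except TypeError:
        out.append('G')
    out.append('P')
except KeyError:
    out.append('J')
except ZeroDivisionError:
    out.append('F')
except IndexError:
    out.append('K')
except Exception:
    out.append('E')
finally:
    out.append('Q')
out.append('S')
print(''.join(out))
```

Execution trace: 'N' (inner except AttributeError) → 'P' (try body, no exception) → 'Q' (finally) → 'S' (after the try/except). Output: NPQS

Answer: NPQS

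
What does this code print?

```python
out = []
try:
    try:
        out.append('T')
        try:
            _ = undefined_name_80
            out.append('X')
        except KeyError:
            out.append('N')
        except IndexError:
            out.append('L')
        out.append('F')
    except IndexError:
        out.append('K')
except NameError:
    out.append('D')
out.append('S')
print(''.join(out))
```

Execution trace: 'T' (try body) → 'D' (outer except NameError) → 'S' (after the try/except). Output: TDS

Answer: TDS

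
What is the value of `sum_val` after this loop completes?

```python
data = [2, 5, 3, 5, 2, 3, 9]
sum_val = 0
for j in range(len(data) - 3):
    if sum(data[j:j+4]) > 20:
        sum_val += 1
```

Count windows with sum > 20
`sum_val` takes the values: 0

Answer: 0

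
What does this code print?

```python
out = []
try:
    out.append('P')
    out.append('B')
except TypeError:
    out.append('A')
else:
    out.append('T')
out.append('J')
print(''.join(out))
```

Execution trace: 'P' (try body) → 'B' (try body, no exception) → 'T' (else) → 'J' (after the try/except). Output: PBTJ

Answer: PBTJ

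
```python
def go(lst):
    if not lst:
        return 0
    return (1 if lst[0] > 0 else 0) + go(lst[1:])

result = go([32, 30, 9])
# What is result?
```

Count of positive elements in [32, 30, 9] = 3

Answer: 3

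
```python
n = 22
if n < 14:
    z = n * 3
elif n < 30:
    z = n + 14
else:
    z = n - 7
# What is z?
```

Trace:
`n = 22` → n = 22
`if n < 14: ...` → n < 14 is False, n < 30 is True → z = 36
So z = 36

Answer: 36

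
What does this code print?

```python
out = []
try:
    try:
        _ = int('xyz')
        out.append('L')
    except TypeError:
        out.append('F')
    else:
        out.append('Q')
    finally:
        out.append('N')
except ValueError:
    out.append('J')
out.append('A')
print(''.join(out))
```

Execution trace: 'N' (finally) → 'J' (outer except ValueError) → 'A' (after the try/except). Output: NJA

Answer: NJA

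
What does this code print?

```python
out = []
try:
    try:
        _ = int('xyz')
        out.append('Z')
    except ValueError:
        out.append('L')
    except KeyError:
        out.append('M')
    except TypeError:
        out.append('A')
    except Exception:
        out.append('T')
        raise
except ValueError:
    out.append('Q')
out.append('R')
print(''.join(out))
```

Execution trace: 'L' (inner except ValueError) → 'R' (after the try/except). Output: LR

Answer: LR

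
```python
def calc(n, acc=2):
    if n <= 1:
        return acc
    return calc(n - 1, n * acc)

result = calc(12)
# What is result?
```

Accumulator trace (n, acc): (12, 2) -> (11, 24) -> (10, 264) -> (9, 2640) -> (8, 23760) -> (7, 190080) -> (6, 1330560) -> (5, 7983360) -> (4, 39916800) -> (3, 159667200) -> (2, 479001600) -> (1, 958003200) -> return 958003200

Answer: 958003200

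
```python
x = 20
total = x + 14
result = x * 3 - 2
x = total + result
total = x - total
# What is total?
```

Trace:
`x = 20` → x = 20
`total = x + 14` → total = 34
`result = x * 3 - 2` → result = 58
`x = total + result` → x = 92
`total = x - total` → total = 58
So total = 58

Answer: 58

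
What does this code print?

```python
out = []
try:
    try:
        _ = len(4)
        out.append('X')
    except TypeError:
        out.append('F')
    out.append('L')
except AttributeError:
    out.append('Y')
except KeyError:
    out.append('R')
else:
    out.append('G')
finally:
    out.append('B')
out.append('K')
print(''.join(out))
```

Execution trace: 'F' (inner except TypeError) → 'L' (try body, no exception) → 'G' (else) → 'B' (finally) → 'K' (after the try/except). Output: FLGBK

Answer: FLGBK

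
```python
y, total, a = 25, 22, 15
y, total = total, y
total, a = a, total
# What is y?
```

Trace:
`y, total, a = 25, 22, 15` → y = 25; total = 22; a = 15
`y, total = total, y` → y = 22; total = 25
`total, a = a, total` → total = 15; a = 25
So y = 22

Answer: 22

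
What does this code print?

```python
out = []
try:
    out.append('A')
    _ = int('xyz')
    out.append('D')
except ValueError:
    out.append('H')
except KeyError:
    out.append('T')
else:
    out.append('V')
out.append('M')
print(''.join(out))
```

Execution trace: 'A' (try body) → 'H' (except ValueError) → 'M' (after the try/except). Output: AHM

Answer: AHM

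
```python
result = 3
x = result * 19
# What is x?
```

Trace:
`result = 3` → result = 3
`x = result * 19` → x = 57
So x = 57

Answer: 57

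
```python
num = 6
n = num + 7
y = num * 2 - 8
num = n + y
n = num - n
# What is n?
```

Trace:
`num = 6` → num = 6
`n = num + 7` → n = 13
`y = num * 2 - 8` → y = 4
`num = n + y` → num = 17
`n = num - n` → n = 4
So n = 4

Answer: 4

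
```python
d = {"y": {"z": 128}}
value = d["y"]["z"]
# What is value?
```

Trace:
`d = {"y": {"z": 128}}` → d = {'y': {'z': 128}}
`value = d["y"]["z"]` → value = 128
So value = 128

Answer: 128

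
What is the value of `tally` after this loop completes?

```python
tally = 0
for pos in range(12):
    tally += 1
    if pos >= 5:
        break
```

Loop breaks when pos reaches 5, tally is 6
`tally` takes the values: 0 → 1 → 2 → 3 → 4 → 5 → 6

Answer: 6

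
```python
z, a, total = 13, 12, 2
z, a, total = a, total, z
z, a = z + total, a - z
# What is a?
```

Trace:
`z, a, total = 13, 12, 2` → z = 13; a = 12; total = 2
`z, a, total = a, total, z` → z = 12; a = 2; total = 13
`z, a = z + total, a - z` → z = 25; a = -10
So a = -10

Answer: -10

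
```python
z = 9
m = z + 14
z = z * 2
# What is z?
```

Trace:
`z = 9` → z = 9
`m = z + 14` → m = 23
`z = z * 2` → z = 18
So z = 18

Answer: 18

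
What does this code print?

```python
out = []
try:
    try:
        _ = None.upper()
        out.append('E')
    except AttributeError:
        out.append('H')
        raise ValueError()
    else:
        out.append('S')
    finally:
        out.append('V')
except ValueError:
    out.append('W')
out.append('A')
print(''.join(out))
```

Execution trace: 'H' (inner except AttributeError) → 'V' (inner finally) → 'W' (outer except ValueError) → 'A' (after the try/except). Output: HVWA

Answer: HVWA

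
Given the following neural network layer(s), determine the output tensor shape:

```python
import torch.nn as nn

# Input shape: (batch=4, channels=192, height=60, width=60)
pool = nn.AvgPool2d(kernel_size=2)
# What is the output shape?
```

Input: (4, 192, 60, 60) -> Output: (4, 192, 30, 30)

Answer: (4, 192, 30, 30)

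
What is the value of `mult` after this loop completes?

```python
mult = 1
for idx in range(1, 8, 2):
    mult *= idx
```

Product of 1, 3, 5, ... up to 7
`mult` takes the values: 1 → 3 → 15 → 105

Answer: 105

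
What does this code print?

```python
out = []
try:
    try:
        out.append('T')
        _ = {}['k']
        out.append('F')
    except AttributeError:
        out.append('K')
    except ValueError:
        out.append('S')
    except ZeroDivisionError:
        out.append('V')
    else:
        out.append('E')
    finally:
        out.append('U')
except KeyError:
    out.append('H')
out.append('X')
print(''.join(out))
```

Execution trace: 'T' (try body) → 'U' (finally) → 'H' (outer except KeyError) → 'X' (after the try/except). Output: TUHX

Answer: TUHX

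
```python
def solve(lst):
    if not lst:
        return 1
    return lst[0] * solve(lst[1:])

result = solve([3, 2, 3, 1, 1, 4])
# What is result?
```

Product over [3, 2, 3, 1, 1, 4] = 3 * 2 * 3 * 1 * 1 * 4 = 72

Answer: 72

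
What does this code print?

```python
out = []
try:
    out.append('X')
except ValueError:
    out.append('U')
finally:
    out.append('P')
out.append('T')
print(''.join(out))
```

Execution trace: 'X' (try body, no exception) → 'P' (finally) → 'T' (after the try/except). Output: XPT

Answer: XPT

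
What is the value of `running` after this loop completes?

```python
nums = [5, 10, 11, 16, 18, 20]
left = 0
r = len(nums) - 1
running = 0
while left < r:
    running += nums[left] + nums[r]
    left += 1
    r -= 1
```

Sum of pairs from ends
`running` takes the values: 0 → 25 → 53 → 80

Answer: 80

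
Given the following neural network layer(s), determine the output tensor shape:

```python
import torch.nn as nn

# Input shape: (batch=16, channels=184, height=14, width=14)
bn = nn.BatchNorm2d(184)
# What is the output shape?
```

Input: (16, 184, 14, 14) -> Output: (16, 184, 14, 14)

Answer: (16, 184, 14, 14)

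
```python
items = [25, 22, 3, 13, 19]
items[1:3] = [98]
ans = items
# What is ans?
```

Trace:
`items = [25, 22, 3, 13, 19]` → items = [25, 22, 3, 13, 19]
`items[1:3] = [98]` → items = [25, 98, 13, 19]
`ans = items` → ans = [25, 98, 13, 19]
So ans = [25, 98, 13, 19]

Answer: [25, 98, 13, 19]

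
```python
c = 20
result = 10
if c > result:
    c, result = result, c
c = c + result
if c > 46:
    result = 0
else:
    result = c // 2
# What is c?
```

Trace:
`c = 20` → c = 20
`result = 10` → result = 10
`if c > result: ...` → c > result is True → c = 10; result = 20
`c = c + result` → c = 30
`if c > 46: ...` → c > 46 is False, take else branch → result = 15
So c = 30

Answer: 30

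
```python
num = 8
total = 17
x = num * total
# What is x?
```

Trace:
`num = 8` → num = 8
`total = 17` → total = 17
`x = num * total` → x = 136
So x = 136

Answer: 136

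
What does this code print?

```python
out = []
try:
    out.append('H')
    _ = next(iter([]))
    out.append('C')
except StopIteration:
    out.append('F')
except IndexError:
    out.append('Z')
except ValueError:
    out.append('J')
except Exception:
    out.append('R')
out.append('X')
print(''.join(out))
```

Execution trace: 'H' (try body) → 'F' (except StopIteration) → 'X' (after the try/except). Output: HFX

Answer: HFX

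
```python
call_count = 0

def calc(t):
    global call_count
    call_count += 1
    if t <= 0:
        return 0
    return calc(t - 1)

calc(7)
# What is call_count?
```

Linear recursion stepping by 1: 8 calls from t=7 down to ≤0.

Answer: 8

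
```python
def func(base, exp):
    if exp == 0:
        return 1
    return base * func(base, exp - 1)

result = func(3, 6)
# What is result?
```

func(3, 6) = 3 * 3 * 3 * 3 * 3 * 3 = 729

Answer: 729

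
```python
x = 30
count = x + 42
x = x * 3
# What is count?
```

Trace:
`x = 30` → x = 30
`count = x + 42` → count = 72
`x = x * 3` → x = 90
So count = 72

Answer: 72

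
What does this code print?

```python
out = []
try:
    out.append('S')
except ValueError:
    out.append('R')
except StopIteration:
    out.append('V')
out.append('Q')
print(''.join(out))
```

Execution trace: 'S' (try body, no exception) → 'Q' (after the try/except). Output: SQ

Answer: SQ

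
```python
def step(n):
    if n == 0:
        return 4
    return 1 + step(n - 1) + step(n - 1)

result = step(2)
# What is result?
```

step(n) = 1 + 2·step(n-1), step(0)=4. Closed form: (4+1)·2^2 - 1 = 19.

Answer: 19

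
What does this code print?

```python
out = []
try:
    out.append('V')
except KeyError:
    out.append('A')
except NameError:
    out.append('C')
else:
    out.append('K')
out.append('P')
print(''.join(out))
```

Execution trace: 'V' (try body, no exception) → 'K' (else) → 'P' (after the try/except). Output: VKP

Answer: VKP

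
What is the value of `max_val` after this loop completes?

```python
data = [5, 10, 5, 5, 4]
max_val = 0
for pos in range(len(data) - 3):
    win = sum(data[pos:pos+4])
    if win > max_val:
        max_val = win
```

Max sum of 4-element window in [5, 10, 5, 5, 4]
`max_val` takes the values: 0 → 25

Answer: 25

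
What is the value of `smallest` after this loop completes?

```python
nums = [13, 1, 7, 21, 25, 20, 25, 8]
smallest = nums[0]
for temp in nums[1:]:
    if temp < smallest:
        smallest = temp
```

Minimum of [13, 1, 7, 21, 25, 20, 25, 8]
`smallest` takes the values: 13 → 1

Answer: 1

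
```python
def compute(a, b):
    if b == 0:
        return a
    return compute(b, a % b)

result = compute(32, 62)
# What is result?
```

compute(32, 62) -> compute(62, 32) -> compute(32, 30) -> compute(30, 2) -> compute(2, 0) -> 2

Answer: 2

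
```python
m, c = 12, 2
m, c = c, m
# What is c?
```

Trace:
`m, c = 12, 2` → m = 12; c = 2
`m, c = c, m` → m = 2; c = 12
So c = 12

Answer: 12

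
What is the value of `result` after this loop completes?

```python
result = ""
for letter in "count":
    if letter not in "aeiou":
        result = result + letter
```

Remove vowels from 'count'
`result` takes the values: "" → "c" → "cn" → "cnt"

Answer: "cnt"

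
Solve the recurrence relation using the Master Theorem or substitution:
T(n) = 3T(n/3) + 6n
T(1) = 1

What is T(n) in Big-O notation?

By Master Theorem: a=3, b=3, f(n)=6n. Since log_3(3) = 1 and f(n) = Θ(n^1), Case 2 applies. T(n) = O(n log n).

Answer: O(n log n)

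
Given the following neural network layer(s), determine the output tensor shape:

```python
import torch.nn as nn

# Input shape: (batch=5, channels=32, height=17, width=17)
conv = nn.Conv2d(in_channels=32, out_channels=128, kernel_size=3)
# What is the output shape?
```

Input: (5, 32, 17, 17) -> Output: (5, 128, 15, 15)

Answer: (5, 128, 15, 15)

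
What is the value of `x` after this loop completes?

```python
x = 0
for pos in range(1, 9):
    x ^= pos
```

XOR of 1 to 8
`x` takes the values: 0 → 1 → 3 → 0 → 4 → 1 → 7 → 0 → 8

Answer: 8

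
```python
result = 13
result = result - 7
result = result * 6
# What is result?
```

Trace:
`result = 13` → result = 13
`result = result - 7` → result = 6
`result = result * 6` → result = 36
So result = 36

Answer: 36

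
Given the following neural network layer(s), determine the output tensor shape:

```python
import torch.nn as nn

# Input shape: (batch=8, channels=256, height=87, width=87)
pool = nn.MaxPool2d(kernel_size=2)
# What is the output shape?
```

Input: (8, 256, 87, 87) -> Output: (8, 256, 43, 43)

Answer: (8, 256, 43, 43)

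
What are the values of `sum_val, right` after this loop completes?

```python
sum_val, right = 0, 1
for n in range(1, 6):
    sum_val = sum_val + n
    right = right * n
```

Sum and factorial of 1 to 5
`sum_val, right` takes the values: (0, 1) → (1, 1) → (3, 1) → (3, 2) → (6, 2) → (6, 6) → (10, 6) → (10, 24) → (15, 24) → (15, 120)

Answer: 15, 120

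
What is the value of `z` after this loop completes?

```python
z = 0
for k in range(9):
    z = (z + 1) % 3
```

Increment mod 3, 9 times = 0
`z` takes the values: 0 → 1 → 2 → 0 → 1 → 2 → 0 → 1 → 2 → 0

Answer: 0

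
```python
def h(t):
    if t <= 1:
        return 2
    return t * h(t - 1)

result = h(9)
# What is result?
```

h(9) = 9 * 8 * 7 * 6 * 5 * 4 * 3 * 2 * 2 = 725760

Answer: 725760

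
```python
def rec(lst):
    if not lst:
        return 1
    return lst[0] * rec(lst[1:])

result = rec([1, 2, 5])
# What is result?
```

Product over [1, 2, 5] = 1 * 2 * 5 = 10

Answer: 10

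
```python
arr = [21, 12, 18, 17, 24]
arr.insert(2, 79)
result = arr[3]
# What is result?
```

Trace:
`arr = [21, 12, 18, 17, 24]` → arr = [21, 12, 18, 17, 24]
`arr.insert(2, 79)` → arr = [21, 12, 79, 18, 17, 24]
`result = arr[3]` → result = 18
So result = 18

Answer: 18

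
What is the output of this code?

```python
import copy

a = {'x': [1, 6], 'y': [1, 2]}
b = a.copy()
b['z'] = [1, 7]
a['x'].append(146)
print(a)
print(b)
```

Key concept: shallow copy of dict with mutable values.
Step by step:
`a = {'x': [1, 6], 'y': [1, 2]}` → a = {'x': [1, 6], 'y': [1, 2]}
`b = a.copy()` → b = {'x': [1, 6], 'y': [1, 2]}
`b['z'] = [1, 7]` → b = {'x': [1, 6], 'y': [1, 2], 'z': [1, 7]}
`a['x'].append(146)` → a = {'x': [1, 6, 146], 'y': [1, 2]}; b = {'x': [1, 6, 146], 'y': [1, 2], 'z': [1, 7]}
`print(a)` → prints {'x': [1, 6, 146], 'y': [1, 2]}
`print(b)` → prints {'x': [1, 6, 146], 'y': [1, 2], 'z': [1, 7]}

Answer:
{'x': [1, 6, 146], 'y': [1, 2]}
{'x': [1, 6, 146], 'y': [1, 2], 'z': [1, 7]}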